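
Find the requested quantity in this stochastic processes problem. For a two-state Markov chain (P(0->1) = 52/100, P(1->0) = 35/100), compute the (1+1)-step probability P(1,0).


P^2 = P^1 * P^1
Computing via matrix multiplication of the transition matrix.
Entry (1,0) of P^2 = 0.3955

0.3955


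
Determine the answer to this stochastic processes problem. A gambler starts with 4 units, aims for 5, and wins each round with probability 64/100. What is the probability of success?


Gambler's ruin formula:
r = q/p = 0.3600/0.6400 = 0.5625
P(win) = (1 - r^i)/(1 - r^N)
= (1 - 0.5625^4)/(1 - 0.5625^5)
= 0.9536

0.9536


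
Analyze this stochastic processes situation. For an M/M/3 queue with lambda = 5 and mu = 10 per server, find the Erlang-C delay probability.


a = lambda/mu = 0.5000
rho = a/c = 0.1667
Erlang-C formula applied:
C(c,a) = 0.0152

0.0152


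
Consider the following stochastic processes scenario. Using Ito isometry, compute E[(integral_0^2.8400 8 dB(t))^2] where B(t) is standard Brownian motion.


By Ito isometry: E[(int f dB)^2] = int f^2 dt
= 8^2 * 2.8400
= 64 * 2.8400 = 181.7600

181.7600


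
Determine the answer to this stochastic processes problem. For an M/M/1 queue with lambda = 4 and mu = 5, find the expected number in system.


rho = 4/5 = 0.8000
L = rho/(1-rho)
= 0.8000/0.2000
= 4.0000

4.0000


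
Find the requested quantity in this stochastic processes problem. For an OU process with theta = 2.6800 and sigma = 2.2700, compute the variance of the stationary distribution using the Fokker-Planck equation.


Stationary variance = sigma^2 / (2*theta)
= 2.2700^2 / (2*2.6800)
= 5.1529 / 5.3600
= 0.9614

0.9614


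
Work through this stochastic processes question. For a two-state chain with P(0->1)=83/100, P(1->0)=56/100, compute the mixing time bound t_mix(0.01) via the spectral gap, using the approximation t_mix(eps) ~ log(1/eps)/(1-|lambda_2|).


lambda_2 = |1 - p01 - p10| = |1 - 0.8300 - 0.5600| = 0.3900
t_mix ~ log(1/eps)/(1 - |lambda_2|)
= log(100)/(1 - 0.3900) = 4.6052/0.6100
= 7.5495

7.5495


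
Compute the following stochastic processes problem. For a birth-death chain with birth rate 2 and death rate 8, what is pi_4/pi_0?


For birth-death process, pi_n/pi_0 = (lambda/mu)^n
= (2/8)^4
= 0.0039

0.0039


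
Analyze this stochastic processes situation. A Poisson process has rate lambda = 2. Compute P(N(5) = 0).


P(N(t)=k) = (lambda*t)^k * exp(-lambda*t) / k!
lambda*t = 10
= 10^0 * exp(-10) / 0!
= 1 * 4.5400e-05 / 1
= 4.5400e-05

4.5400e-05


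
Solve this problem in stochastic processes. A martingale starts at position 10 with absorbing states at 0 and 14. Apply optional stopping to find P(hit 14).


By optional stopping theorem: E(M at tau) = M(0) = 10
P(hit 14)*14 + P(hit 0)*0 = 10
P(hit 14) = (10 - 0)/(14 - 0) = 5/7 = 0.7143

0.7143


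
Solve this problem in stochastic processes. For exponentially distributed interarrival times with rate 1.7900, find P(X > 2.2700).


P(X > t) = exp(-lambda * t)
= exp(-1.7900 * 2.2700)
= exp(-4.0633) = 0.0172

0.0172


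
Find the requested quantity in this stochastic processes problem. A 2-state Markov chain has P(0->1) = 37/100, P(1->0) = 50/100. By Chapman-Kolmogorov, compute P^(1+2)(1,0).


P^3 = P^1 * P^2
Computing via matrix multiplication of the transition matrix.
Entry (1,0) of P^3 = 0.5735

0.5735


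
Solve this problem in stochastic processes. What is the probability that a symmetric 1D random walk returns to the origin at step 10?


P(S(10) = 0) = C(10,5) / 4^5
= 252 / 1024
= 0.2461

0.2461


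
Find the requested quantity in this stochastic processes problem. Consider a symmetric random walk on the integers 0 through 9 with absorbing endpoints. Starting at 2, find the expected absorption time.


For symmetric RW on 0,...,N with absorbing barriers, E(i) = i*(N-i)
E(2) = 2 * 7 = 14

14


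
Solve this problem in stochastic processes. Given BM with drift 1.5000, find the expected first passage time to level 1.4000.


Expected first passage time = a/mu
= 1.4000/1.5000
= 0.9333

0.9333


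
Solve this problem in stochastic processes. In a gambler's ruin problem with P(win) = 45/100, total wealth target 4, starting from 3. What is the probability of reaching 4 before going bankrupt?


Gambler's ruin formula:
r = q/p = 0.5500/0.4500 = 1.2222
P(win) = (1 - r^i)/(1 - r^N)
= (1 - 1.2222^3)/(1 - 1.2222^4)
= 0.6705

0.6705


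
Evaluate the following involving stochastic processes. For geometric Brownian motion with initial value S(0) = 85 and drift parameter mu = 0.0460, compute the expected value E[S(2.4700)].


E[S(t)] = S(0) * exp(mu * t)
= 85 * exp(0.0460 * 2.4700)
= 85 * 1.1203
= 95.2277

95.2277


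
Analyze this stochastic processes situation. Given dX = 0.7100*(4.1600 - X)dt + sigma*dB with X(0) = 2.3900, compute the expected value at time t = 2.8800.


E[X(t)] = mu + (X(0) - mu)*exp(-theta*t)
= 4.1600 + (2.3900 - 4.1600)*exp(-0.7100*2.8800)
= 4.1600 + -1.7700 * 0.1294
= 3.9310

3.9310


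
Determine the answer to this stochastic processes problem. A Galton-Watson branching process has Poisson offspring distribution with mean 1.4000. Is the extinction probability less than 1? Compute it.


Since mu = 1.4000 > 1, extinction prob q < 1.
Solve s = exp(mu*(s-1)) iteratively.
q = 0.4890

0.4890


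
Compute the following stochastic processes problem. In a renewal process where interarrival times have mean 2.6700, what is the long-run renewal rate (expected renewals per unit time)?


Long-run renewal rate = 1/E(X)
= 1/2.6700
= 0.3745

0.3745


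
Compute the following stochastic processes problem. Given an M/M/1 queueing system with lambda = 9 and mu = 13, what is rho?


rho = lambda/mu
= 9/13
= 0.6923

0.6923


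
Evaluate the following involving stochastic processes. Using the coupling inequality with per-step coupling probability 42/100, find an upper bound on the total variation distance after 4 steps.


TV distance bound <= (1-delta)^n
= (1 - 0.4200)^4
= 0.5800^4
= 0.1132

0.1132


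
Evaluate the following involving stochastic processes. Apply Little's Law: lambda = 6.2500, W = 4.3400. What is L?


Little's Law: L = lambda * W
= 6.2500 * 4.3400
= 27.1250

27.1250


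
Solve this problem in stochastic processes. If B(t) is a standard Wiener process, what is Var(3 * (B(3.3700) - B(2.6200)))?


Var(alpha*(B(t)-B(s))) = alpha^2 * (t-s)
= 3^2 * (3.3700 - 2.6200)
= 9 * 0.7500
= 6.7500

6.7500


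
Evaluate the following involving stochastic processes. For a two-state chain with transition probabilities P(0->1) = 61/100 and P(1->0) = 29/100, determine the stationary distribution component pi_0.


Stationary distribution: pi_0 = p10/(p01+p10), pi_1 = p01/(p01+p10)
p01 = 0.6100, p10 = 0.2900
pi_0 = 0.3222

0.3222


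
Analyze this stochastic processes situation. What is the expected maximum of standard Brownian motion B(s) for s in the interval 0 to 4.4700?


E(max B(s)) = sqrt(2t/pi)
= sqrt(2*4.4700/pi)
= sqrt(2.8457)
= 1.6869

1.6869


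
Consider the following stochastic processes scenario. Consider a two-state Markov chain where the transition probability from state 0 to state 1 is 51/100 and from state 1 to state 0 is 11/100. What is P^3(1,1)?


Computing P^3 by matrix multiplication.
P = [[0.4900, 0.5100], [0.1100, 0.8900]]
After raising P to the power 3:
P^3(1,1) = 0.8323

0.8323


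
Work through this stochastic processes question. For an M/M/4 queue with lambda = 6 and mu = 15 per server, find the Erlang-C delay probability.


a = lambda/mu = 0.4000
rho = a/c = 0.1000
Erlang-C formula applied:
C(c,a) = 7.9444e-04

7.9444e-04


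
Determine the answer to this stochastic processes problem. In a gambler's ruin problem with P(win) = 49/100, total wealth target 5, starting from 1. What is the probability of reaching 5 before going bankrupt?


Gambler's ruin formula:
r = q/p = 0.5100/0.4900 = 1.0408
P(win) = (1 - r^i)/(1 - r^N)
= (1 - 1.0408^1)/(1 - 1.0408^5)
= 0.1843

0.1843


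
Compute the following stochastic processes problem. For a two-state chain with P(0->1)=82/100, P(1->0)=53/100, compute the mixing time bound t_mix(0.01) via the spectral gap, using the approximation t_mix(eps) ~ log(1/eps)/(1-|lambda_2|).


lambda_2 = |1 - p01 - p10| = |1 - 0.8200 - 0.5300| = 0.3500
t_mix ~ log(1/eps)/(1 - |lambda_2|)
= log(100)/(1 - 0.3500) = 4.6052/0.6500
= 7.0849

7.0849


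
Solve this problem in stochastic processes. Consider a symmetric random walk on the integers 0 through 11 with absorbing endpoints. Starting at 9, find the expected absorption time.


For symmetric RW on 0,...,N with absorbing barriers, E(i) = i*(N-i)
E(9) = 9 * 2 = 18

18


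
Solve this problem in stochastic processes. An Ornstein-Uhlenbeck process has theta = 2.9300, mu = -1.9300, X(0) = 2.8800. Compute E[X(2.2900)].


E[X(t)] = mu + (X(0) - mu)*exp(-theta*t)
= -1.9300 + (2.8800 - -1.9300)*exp(-2.9300*2.2900)
= -1.9300 + 4.8100 * 0.0012
= -1.9241

-1.9241


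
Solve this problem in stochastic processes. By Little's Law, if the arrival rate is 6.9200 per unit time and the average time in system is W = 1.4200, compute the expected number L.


Little's Law: L = lambda * W
= 6.9200 * 1.4200
= 9.8264

9.8264


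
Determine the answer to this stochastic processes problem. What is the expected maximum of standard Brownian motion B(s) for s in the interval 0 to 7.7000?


E(max B(s)) = sqrt(2t/pi)
= sqrt(2*7.7000/pi)
= sqrt(4.9020)
= 2.2140

2.2140


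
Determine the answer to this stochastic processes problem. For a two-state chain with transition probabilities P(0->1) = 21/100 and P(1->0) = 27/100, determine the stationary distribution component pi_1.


Stationary distribution: pi_0 = p10/(p01+p10), pi_1 = p01/(p01+p10)
p01 = 0.2100, p10 = 0.2700
pi_1 = 0.4375

0.4375


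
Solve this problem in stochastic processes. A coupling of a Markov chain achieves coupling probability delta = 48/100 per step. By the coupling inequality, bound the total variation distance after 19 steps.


TV distance bound <= (1-delta)^n
= (1 - 0.4800)^19
= 0.5200^19
= 4.0185e-06

4.0185e-06


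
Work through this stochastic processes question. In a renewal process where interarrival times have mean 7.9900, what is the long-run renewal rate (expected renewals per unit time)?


Long-run renewal rate = 1/E(X)
= 1/7.9900
= 0.1252

0.1252


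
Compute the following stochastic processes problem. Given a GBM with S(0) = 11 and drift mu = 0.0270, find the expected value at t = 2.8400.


E[S(t)] = S(0) * exp(mu * t)
= 11 * exp(0.0270 * 2.8400)
= 11 * 1.0797
= 11.8767

11.8767


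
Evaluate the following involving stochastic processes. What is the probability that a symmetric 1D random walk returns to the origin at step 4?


P(S(4) = 0) = C(4,2) / 4^2
= 6 / 16
= 0.3750

0.3750


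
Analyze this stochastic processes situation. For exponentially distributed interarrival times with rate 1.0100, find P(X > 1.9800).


P(X > t) = exp(-lambda * t)
= exp(-1.0100 * 1.9800)
= exp(-1.9998) = 0.1354

0.1354


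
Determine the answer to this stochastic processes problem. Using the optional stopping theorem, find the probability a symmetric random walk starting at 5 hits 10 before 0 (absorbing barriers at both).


By optional stopping theorem: E(M at tau) = M(0) = 5
P(hit 10)*10 + P(hit 0)*0 = 5
P(hit 10) = (5 - 0)/(10 - 0) = 1/2 = 0.5000

0.5000


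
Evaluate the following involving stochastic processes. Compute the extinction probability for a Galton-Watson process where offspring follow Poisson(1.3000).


Since mu = 1.3000 > 1, extinction prob q < 1.
Solve s = exp(mu*(s-1)) iteratively.
q = 0.5770

0.5770


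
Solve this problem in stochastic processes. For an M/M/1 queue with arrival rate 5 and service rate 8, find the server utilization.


rho = lambda/mu
= 5/8
= 0.6250

0.6250


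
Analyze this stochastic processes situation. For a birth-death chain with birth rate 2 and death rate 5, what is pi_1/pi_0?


For birth-death process, pi_n/pi_0 = (lambda/mu)^n
= (2/5)^1
= 0.4000

0.4000


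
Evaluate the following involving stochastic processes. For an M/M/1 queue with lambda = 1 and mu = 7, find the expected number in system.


rho = 1/7 = 0.1429
L = rho/(1-rho)
= 0.1429/0.8571
= 0.1667

0.1667


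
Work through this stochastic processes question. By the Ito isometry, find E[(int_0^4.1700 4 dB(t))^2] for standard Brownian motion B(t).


By Ito isometry: E[(int f dB)^2] = int f^2 dt
= 4^2 * 4.1700
= 16 * 4.1700 = 66.7200

66.7200


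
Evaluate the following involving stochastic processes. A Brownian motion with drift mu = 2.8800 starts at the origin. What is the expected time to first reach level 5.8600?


Expected first passage time = a/mu
= 5.8600/2.8800
= 2.0347

2.0347


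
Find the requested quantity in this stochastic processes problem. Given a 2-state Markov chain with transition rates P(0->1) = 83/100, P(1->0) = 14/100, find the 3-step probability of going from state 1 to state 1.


Computing P^3 by matrix multiplication.
P = [[0.1700, 0.8300], [0.1400, 0.8600]]
After raising P to the power 3:
P^3(1,1) = 0.8557

0.8557


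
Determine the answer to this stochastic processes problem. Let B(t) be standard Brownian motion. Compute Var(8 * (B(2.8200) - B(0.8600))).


Var(alpha*(B(t)-B(s))) = alpha^2 * (t-s)
= 8^2 * (2.8200 - 0.8600)
= 64 * 1.9600
= 125.4400

125.4400


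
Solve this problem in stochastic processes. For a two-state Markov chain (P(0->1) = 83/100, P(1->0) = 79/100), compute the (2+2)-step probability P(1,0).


P^4 = P^2 * P^2
Computing via matrix multiplication of the transition matrix.
Entry (1,0) of P^4 = 0.4156

0.4156


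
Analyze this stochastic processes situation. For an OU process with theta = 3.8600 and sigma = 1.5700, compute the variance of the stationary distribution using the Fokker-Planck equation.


Stationary variance = sigma^2 / (2*theta)
= 1.5700^2 / (2*3.8600)
= 2.4649 / 7.7200
= 0.3193

0.3193


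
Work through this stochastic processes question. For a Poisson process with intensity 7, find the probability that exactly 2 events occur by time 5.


P(N(t)=k) = (lambda*t)^k * exp(-lambda*t) / k!
lambda*t = 35
= 35^2 * exp(-35) / 2!
= 1225 * 6.3051e-16 / 2
= 3.8619e-13

3.8619e-13


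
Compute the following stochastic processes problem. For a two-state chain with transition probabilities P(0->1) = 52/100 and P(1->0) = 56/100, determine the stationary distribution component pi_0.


Stationary distribution: pi_0 = p10/(p01+p10), pi_1 = p01/(p01+p10)
p01 = 0.5200, p10 = 0.5600
pi_0 = 0.5185

0.5185


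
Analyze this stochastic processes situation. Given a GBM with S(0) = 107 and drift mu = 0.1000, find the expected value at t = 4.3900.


E[S(t)] = S(0) * exp(mu * t)
= 107 * exp(0.1000 * 4.3900)
= 107 * 1.5512
= 165.9736

165.9736


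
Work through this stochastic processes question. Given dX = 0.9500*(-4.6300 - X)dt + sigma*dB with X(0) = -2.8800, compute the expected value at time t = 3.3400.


E[X(t)] = mu + (X(0) - mu)*exp(-theta*t)
= -4.6300 + (-2.8800 - -4.6300)*exp(-0.9500*3.3400)
= -4.6300 + 1.7500 * 0.0419
= -4.5567

-4.5567


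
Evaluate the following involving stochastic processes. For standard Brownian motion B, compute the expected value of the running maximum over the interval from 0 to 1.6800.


E(max B(s)) = sqrt(2t/pi)
= sqrt(2*1.6800/pi)
= sqrt(1.0695)
= 1.0342

1.0342


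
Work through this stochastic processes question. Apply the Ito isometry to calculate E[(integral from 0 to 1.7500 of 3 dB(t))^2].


By Ito isometry: E[(int f dB)^2] = int f^2 dt
= 3^2 * 1.7500
= 9 * 1.7500 = 15.7500

15.7500


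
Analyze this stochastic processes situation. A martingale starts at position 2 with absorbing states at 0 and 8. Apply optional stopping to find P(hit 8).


By optional stopping theorem: E(M at tau) = M(0) = 2
P(hit 8)*8 + P(hit 0)*0 = 2
P(hit 8) = (2 - 0)/(8 - 0) = 1/4 = 0.2500

0.2500


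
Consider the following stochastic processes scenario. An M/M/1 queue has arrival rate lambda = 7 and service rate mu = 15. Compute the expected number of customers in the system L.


rho = 7/15 = 0.4667
L = rho/(1-rho)
= 0.4667/0.5333
= 0.8750

0.8750


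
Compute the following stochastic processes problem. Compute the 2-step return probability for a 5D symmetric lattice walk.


P(return in 2 steps) = P(reverse first step) = 1/(2d)
= 1/10
= 0.1000

0.1000


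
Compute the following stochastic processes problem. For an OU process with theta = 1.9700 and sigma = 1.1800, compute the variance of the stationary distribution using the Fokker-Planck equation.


Stationary variance = sigma^2 / (2*theta)
= 1.1800^2 / (2*1.9700)
= 1.3924 / 3.9400
= 0.3534

0.3534


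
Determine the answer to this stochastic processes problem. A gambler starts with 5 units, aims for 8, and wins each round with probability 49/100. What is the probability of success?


Gambler's ruin formula:
r = q/p = 0.5100/0.4900 = 1.0408
P(win) = (1 - r^i)/(1 - r^N)
= (1 - 1.0408^5)/(1 - 1.0408^8)
= 0.5871

0.5871


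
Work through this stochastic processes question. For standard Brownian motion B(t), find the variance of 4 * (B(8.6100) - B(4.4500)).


Var(alpha*(B(t)-B(s))) = alpha^2 * (t-s)
= 4^2 * (8.6100 - 4.4500)
= 16 * 4.1600
= 66.5600

66.5600


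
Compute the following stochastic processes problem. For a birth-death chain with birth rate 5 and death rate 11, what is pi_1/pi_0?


For birth-death process, pi_n/pi_0 = (lambda/mu)^n
= (5/11)^1
= 0.4545

0.4545


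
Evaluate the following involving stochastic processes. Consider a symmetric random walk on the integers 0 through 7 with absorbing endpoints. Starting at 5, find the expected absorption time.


For symmetric RW on 0,...,N with absorbing barriers, E(i) = i*(N-i)
E(5) = 5 * 2 = 10

10


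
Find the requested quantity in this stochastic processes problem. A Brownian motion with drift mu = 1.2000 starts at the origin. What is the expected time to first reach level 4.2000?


Expected first passage time = a/mu
= 4.2000/1.2000
= 3.5000

3.5000


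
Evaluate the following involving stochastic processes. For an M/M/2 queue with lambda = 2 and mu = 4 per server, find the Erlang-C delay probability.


a = lambda/mu = 0.5000
rho = a/c = 0.2500
Erlang-C formula applied:
C(c,a) = 0.1000

0.1000


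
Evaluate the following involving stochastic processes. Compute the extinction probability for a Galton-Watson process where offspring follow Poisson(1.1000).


Since mu = 1.1000 > 1, extinction prob q < 1.
Solve s = exp(mu*(s-1)) iteratively.
q = 0.8239

0.8239


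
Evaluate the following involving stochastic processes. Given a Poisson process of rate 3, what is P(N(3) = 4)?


P(N(t)=k) = (lambda*t)^k * exp(-lambda*t) / k!
lambda*t = 9
= 9^4 * exp(-9) / 4!
= 6561 * 1.2341e-04 / 24
= 0.0337

0.0337


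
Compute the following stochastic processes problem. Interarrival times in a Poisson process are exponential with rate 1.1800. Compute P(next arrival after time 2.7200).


P(X > t) = exp(-lambda * t)
= exp(-1.1800 * 2.7200)
= exp(-3.2096) = 0.0404

0.0404


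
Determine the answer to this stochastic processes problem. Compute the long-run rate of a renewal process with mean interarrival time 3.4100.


Long-run renewal rate = 1/E(X)
= 1/3.4100
= 0.2933

0.2933


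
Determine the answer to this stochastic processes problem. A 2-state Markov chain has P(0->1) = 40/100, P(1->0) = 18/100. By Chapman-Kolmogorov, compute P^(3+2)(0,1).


P^5 = P^3 * P^2
Computing via matrix multiplication of the transition matrix.
Entry (0,1) of P^5 = 0.6806

0.6806


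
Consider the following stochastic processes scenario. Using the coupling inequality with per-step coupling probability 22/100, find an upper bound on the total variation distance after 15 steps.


TV distance bound <= (1-delta)^n
= (1 - 0.2200)^15
= 0.7800^15
= 0.0241

0.0241


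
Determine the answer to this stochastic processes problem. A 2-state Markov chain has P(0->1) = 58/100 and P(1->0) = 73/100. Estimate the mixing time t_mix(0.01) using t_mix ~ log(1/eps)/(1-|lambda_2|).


lambda_2 = |1 - p01 - p10| = |1 - 0.5800 - 0.7300| = 0.3100
t_mix ~ log(1/eps)/(1 - |lambda_2|)
= log(100)/(1 - 0.3100) = 4.6052/0.6900
= 6.6742

6.6742


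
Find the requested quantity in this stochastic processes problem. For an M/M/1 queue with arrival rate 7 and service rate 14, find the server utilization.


rho = lambda/mu
= 7/14
= 0.5000

0.5000


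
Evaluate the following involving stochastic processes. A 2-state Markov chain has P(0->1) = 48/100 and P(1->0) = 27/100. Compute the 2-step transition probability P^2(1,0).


Computing P^2 by matrix multiplication.
P = [[0.5200, 0.4800], [0.2700, 0.7300]]
After raising P to the power 2:
P^2(1,0) = 0.3375

0.3375


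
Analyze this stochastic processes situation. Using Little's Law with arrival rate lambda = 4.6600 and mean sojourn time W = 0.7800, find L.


Little's Law: L = lambda * W
= 4.6600 * 0.7800
= 3.6348

3.6348


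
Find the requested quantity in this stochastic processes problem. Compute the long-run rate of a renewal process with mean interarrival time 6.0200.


Long-run renewal rate = 1/E(X)
= 1/6.0200
= 0.1661

0.1661


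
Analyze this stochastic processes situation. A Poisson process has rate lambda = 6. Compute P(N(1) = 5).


P(N(t)=k) = (lambda*t)^k * exp(-lambda*t) / k!
lambda*t = 6
= 6^5 * exp(-6) / 5!
= 7776 * 0.0025 / 120
= 0.1606

0.1606


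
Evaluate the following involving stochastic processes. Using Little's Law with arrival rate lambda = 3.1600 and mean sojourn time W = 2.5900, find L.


Little's Law: L = lambda * W
= 3.1600 * 2.5900
= 8.1844

8.1844


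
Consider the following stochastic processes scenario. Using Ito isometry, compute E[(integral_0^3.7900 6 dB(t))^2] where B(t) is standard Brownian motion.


By Ito isometry: E[(int f dB)^2] = int f^2 dt
= 6^2 * 3.7900
= 36 * 3.7900 = 136.4400

136.4400


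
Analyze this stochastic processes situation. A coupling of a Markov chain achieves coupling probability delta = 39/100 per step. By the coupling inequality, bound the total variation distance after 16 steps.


TV distance bound <= (1-delta)^n
= (1 - 0.3900)^16
= 0.6100^16
= 3.6752e-04

3.6752e-04


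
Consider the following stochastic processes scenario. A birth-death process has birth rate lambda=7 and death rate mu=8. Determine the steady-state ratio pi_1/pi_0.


For birth-death process, pi_n/pi_0 = (lambda/mu)^n
= (7/8)^1
= 0.8750

0.8750


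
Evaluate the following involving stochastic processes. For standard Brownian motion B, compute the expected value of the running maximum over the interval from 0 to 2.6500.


E(max B(s)) = sqrt(2t/pi)
= sqrt(2*2.6500/pi)
= sqrt(1.6870)
= 1.2989

1.2989


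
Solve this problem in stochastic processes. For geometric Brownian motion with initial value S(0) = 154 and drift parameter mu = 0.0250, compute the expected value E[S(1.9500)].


E[S(t)] = S(0) * exp(mu * t)
= 154 * exp(0.0250 * 1.9500)
= 154 * 1.0500
= 161.6935

161.6935


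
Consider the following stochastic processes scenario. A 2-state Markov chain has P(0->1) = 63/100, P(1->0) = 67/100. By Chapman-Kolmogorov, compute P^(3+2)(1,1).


P^5 = P^3 * P^2
Computing via matrix multiplication of the transition matrix.
Entry (1,1) of P^5 = 0.4834

0.4834


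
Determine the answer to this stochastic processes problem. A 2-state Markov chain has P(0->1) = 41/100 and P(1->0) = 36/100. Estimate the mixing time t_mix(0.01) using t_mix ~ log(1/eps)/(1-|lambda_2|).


lambda_2 = |1 - p01 - p10| = |1 - 0.4100 - 0.3600| = 0.2300
t_mix ~ log(1/eps)/(1 - |lambda_2|)
= log(100)/(1 - 0.2300) = 4.6052/0.7700
= 5.9807

5.9807


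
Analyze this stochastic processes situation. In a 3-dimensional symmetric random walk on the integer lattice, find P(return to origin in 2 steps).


P(return in 2 steps) = P(reverse first step) = 1/(2d)
= 1/6
= 0.1667

0.1667


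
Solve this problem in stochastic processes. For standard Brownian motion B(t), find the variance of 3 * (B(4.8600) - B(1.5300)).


Var(alpha*(B(t)-B(s))) = alpha^2 * (t-s)
= 3^2 * (4.8600 - 1.5300)
= 9 * 3.3300
= 29.9700

29.9700


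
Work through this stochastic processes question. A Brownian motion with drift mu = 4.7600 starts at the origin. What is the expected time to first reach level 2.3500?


Expected first passage time = a/mu
= 2.3500/4.7600
= 0.4937

0.4937


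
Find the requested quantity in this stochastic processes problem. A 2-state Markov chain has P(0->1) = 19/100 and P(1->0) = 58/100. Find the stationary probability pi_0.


Stationary distribution: pi_0 = p10/(p01+p10), pi_1 = p01/(p01+p10)
p01 = 0.1900, p10 = 0.5800
pi_0 = 0.7532

0.7532


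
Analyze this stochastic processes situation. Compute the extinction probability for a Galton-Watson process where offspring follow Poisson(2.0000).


Since mu = 2.0000 > 1, extinction prob q < 1.
Solve s = exp(mu*(s-1)) iteratively.
q = 0.2032

0.2032


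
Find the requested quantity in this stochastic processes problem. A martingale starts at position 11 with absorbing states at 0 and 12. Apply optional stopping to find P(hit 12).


By optional stopping theorem: E(M at tau) = M(0) = 11
P(hit 12)*12 + P(hit 0)*0 = 11
P(hit 12) = (11 - 0)/(12 - 0) = 11/12 = 0.9167

0.9167


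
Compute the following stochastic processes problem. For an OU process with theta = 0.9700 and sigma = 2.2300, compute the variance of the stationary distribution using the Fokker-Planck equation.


Stationary variance = sigma^2 / (2*theta)
= 2.2300^2 / (2*0.9700)
= 4.9729 / 1.9400
= 2.5634

2.5634


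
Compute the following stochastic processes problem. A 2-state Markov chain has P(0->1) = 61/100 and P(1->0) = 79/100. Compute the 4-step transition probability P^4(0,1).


Computing P^4 by matrix multiplication.
P = [[0.3900, 0.6100], [0.7900, 0.2100]]
After raising P to the power 4:
P^4(0,1) = 0.4246

0.4246


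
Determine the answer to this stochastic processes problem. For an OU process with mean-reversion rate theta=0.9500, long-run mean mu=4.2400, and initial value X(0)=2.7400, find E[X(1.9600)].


E[X(t)] = mu + (X(0) - mu)*exp(-theta*t)
= 4.2400 + (2.7400 - 4.2400)*exp(-0.9500*1.9600)
= 4.2400 + -1.5000 * 0.1554
= 4.0070

4.0070


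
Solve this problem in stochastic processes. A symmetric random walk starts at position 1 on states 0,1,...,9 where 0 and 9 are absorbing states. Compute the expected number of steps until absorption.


For symmetric RW on 0,...,N with absorbing barriers, E(i) = i*(N-i)
E(1) = 1 * 8 = 8

8


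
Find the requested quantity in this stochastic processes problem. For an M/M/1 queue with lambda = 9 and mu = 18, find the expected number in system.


rho = 9/18 = 0.5000
L = rho/(1-rho)
= 0.5000/0.5000
= 1.0000

1.0000


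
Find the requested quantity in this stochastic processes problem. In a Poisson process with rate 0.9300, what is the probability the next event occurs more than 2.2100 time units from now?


P(X > t) = exp(-lambda * t)
= exp(-0.9300 * 2.2100)
= exp(-2.0553) = 0.1281

0.1281


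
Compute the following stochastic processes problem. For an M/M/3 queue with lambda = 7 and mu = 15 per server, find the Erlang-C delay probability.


a = lambda/mu = 0.4667
rho = a/c = 0.1556
Erlang-C formula applied:
C(c,a) = 0.0126

0.0126


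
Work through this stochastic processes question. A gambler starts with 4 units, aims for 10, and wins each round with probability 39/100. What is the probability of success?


Gambler's ruin formula:
r = q/p = 0.6100/0.3900 = 1.5641
P(win) = (1 - r^i)/(1 - r^N)
= (1 - 1.5641^4)/(1 - 1.5641^10)
= 0.0575

0.0575


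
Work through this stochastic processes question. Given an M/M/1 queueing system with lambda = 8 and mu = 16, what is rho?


rho = lambda/mu
= 8/16
= 0.5000

0.5000


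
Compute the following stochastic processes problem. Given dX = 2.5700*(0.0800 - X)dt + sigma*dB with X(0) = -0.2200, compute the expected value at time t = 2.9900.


E[X(t)] = mu + (X(0) - mu)*exp(-theta*t)
= 0.0800 + (-0.2200 - 0.0800)*exp(-2.5700*2.9900)
= 0.0800 + -0.3000 * 4.5999e-04
= 0.0799

0.0799


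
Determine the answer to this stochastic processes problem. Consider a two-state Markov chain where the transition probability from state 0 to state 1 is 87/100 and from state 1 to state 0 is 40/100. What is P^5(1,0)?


Computing P^5 by matrix multiplication.
P = [[0.1300, 0.8700], [0.4000, 0.6000]]
After raising P to the power 5:
P^5(1,0) = 0.3154

0.3154


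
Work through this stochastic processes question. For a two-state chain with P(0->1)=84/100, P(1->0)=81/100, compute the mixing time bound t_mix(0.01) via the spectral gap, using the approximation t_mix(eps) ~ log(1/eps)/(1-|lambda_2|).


lambda_2 = |1 - p01 - p10| = |1 - 0.8400 - 0.8100| = 0.6500
t_mix ~ log(1/eps)/(1 - |lambda_2|)
= log(100)/(1 - 0.6500) = 4.6052/0.3500
= 13.1576

13.1576


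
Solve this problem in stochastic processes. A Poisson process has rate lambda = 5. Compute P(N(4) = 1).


P(N(t)=k) = (lambda*t)^k * exp(-lambda*t) / k!
lambda*t = 20
= 20^1 * exp(-20) / 1!
= 20 * 2.0612e-09 / 1
= 4.1223e-08

4.1223e-08


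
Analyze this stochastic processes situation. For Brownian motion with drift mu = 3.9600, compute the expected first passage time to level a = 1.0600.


Expected first passage time = a/mu
= 1.0600/3.9600
= 0.2677

0.2677


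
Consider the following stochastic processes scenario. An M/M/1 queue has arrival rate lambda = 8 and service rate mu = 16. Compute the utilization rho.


rho = lambda/mu
= 8/16
= 0.5000

0.5000


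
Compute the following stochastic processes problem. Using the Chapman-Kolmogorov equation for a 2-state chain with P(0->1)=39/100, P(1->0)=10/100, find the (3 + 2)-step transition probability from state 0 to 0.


P^5 = P^3 * P^2
Computing via matrix multiplication of the transition matrix.
Entry (0,0) of P^5 = 0.2315

0.2315


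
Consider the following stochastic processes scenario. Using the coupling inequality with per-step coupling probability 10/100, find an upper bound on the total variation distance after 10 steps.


TV distance bound <= (1-delta)^n
= (1 - 0.1000)^10
= 0.9000^10
= 0.3487

0.3487


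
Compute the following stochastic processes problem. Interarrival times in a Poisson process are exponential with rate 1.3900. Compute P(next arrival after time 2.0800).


P(X > t) = exp(-lambda * t)
= exp(-1.3900 * 2.0800)
= exp(-2.8912) = 0.0555

0.0555


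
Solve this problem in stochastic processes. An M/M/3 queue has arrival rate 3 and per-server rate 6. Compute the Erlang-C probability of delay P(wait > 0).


a = lambda/mu = 0.5000
rho = a/c = 0.1667
Erlang-C formula applied:
C(c,a) = 0.0152

0.0152


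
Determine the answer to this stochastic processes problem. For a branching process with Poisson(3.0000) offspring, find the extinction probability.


Since mu = 3.0000 > 1, extinction prob q < 1.
Solve s = exp(mu*(s-1)) iteratively.
q = 0.0595

0.0595


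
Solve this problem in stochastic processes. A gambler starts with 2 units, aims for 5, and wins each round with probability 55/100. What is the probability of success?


Gambler's ruin formula:
r = q/p = 0.4500/0.5500 = 0.8182
P(win) = (1 - r^i)/(1 - r^N)
= (1 - 0.8182^2)/(1 - 0.8182^5)
= 0.5220

0.5220


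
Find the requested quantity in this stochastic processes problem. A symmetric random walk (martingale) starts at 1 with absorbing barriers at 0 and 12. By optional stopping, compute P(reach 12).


By optional stopping theorem: E(M at tau) = M(0) = 1
P(hit 12)*12 + P(hit 0)*0 = 1
P(hit 12) = (1 - 0)/(12 - 0) = 1/12 = 0.0833

0.0833


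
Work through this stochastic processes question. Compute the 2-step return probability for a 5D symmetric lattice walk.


P(return in 2 steps) = P(reverse first step) = 1/(2d)
= 1/10
= 0.1000

0.1000


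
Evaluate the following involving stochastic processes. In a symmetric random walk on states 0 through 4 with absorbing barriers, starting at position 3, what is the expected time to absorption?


For symmetric RW on 0,...,N with absorbing barriers, E(i) = i*(N-i)
E(3) = 3 * 1 = 3

3


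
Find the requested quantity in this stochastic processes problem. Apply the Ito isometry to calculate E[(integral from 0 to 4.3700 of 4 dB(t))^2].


By Ito isometry: E[(int f dB)^2] = int f^2 dt
= 4^2 * 4.3700
= 16 * 4.3700 = 69.9200

69.9200


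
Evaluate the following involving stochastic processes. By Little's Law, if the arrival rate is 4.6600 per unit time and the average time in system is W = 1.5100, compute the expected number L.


Little's Law: L = lambda * W
= 4.6600 * 1.5100
= 7.0366

7.0366


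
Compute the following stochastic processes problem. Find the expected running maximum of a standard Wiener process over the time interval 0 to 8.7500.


E(max B(s)) = sqrt(2t/pi)
= sqrt(2*8.7500/pi)
= sqrt(5.5704)
= 2.3602

2.3602


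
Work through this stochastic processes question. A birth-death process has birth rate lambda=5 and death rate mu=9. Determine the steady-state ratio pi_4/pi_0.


For birth-death process, pi_n/pi_0 = (lambda/mu)^n
= (5/9)^4
= 0.0953

0.0953


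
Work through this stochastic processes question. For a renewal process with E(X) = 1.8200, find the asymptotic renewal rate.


Long-run renewal rate = 1/E(X)
= 1/1.8200
= 0.5495

0.5495


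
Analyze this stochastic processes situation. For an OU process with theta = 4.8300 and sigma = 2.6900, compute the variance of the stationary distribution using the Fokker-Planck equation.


Stationary variance = sigma^2 / (2*theta)
= 2.6900^2 / (2*4.8300)
= 7.2361 / 9.6600
= 0.7491

0.7491


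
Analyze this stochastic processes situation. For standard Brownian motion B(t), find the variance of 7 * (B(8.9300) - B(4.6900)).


Var(alpha*(B(t)-B(s))) = alpha^2 * (t-s)
= 7^2 * (8.9300 - 4.6900)
= 49 * 4.2400
= 207.7600

207.7600


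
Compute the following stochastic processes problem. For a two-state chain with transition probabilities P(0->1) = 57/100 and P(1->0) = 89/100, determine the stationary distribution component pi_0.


Stationary distribution: pi_0 = p10/(p01+p10), pi_1 = p01/(p01+p10)
p01 = 0.5700, p10 = 0.8900
pi_0 = 0.6096

0.6096


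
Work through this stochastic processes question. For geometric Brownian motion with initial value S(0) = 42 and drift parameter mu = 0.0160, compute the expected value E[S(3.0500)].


E[S(t)] = S(0) * exp(mu * t)
= 42 * exp(0.0160 * 3.0500)
= 42 * 1.0500
= 44.1004

44.1004


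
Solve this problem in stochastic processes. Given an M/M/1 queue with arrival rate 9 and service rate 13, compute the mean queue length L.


rho = 9/13 = 0.6923
L = rho/(1-rho)
= 0.6923/0.3077
= 2.2500

2.2500


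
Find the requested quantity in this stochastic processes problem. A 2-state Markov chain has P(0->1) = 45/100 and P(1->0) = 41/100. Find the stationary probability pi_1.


Stationary distribution: pi_0 = p10/(p01+p10), pi_1 = p01/(p01+p10)
p01 = 0.4500, p10 = 0.4100
pi_1 = 0.5233

0.5233


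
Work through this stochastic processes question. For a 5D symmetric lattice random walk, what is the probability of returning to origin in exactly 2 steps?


P(return in 2 steps) = P(reverse first step) = 1/(2d)
= 1/10
= 0.1000

0.1000


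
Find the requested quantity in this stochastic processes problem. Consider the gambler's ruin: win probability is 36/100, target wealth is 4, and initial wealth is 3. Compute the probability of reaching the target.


Gambler's ruin formula:
r = q/p = 0.6400/0.3600 = 1.7778
P(win) = (1 - r^i)/(1 - r^N)
= (1 - 1.7778^3)/(1 - 1.7778^4)
= 0.5138

0.5138


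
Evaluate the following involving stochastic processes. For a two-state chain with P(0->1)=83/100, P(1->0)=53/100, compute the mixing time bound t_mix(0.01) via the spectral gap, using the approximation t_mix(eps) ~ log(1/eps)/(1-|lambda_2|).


lambda_2 = |1 - p01 - p10| = |1 - 0.8300 - 0.5300| = 0.3600
t_mix ~ log(1/eps)/(1 - |lambda_2|)
= log(100)/(1 - 0.3600) = 4.6052/0.6400
= 7.1956

7.1956


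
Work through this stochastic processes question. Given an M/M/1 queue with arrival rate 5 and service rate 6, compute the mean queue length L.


rho = 5/6 = 0.8333
L = rho/(1-rho)
= 0.8333/0.1667
= 5.0000

5.0000


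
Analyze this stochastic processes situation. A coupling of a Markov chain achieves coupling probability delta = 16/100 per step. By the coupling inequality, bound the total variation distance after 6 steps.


TV distance bound <= (1-delta)^n
= (1 - 0.1600)^6
= 0.8400^6
= 0.3513

0.3513


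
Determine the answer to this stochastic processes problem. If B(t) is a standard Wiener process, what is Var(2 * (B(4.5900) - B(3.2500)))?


Var(alpha*(B(t)-B(s))) = alpha^2 * (t-s)
= 2^2 * (4.5900 - 3.2500)
= 4 * 1.3400
= 5.3600

5.3600


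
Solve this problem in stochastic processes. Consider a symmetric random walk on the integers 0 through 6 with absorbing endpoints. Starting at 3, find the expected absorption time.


For symmetric RW on 0,...,N with absorbing barriers, E(i) = i*(N-i)
E(3) = 3 * 3 = 9

9


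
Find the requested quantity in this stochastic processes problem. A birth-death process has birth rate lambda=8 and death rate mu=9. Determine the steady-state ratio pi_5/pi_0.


For birth-death process, pi_n/pi_0 = (lambda/mu)^n
= (8/9)^5
= 0.5549

0.5549


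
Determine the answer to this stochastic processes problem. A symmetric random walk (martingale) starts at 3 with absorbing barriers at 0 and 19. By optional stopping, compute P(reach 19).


By optional stopping theorem: E(M at tau) = M(0) = 3
P(hit 19)*19 + P(hit 0)*0 = 3
P(hit 19) = (3 - 0)/(19 - 0) = 3/19 = 0.1579

0.1579


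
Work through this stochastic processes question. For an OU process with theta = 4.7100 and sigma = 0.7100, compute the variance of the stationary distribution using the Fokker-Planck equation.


Stationary variance = sigma^2 / (2*theta)
= 0.7100^2 / (2*4.7100)
= 0.5041 / 9.4200
= 0.0535

0.0535


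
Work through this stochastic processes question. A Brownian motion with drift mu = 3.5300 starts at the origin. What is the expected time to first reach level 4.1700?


Expected first passage time = a/mu
= 4.1700/3.5300
= 1.1813

1.1813


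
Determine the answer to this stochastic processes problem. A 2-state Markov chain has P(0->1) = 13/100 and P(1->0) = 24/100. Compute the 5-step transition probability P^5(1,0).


Computing P^5 by matrix multiplication.
P = [[0.8700, 0.1300], [0.2400, 0.7600]]
After raising P to the power 5:
P^5(1,0) = 0.5843

0.5843


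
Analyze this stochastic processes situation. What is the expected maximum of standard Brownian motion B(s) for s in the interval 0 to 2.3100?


E(max B(s)) = sqrt(2t/pi)
= sqrt(2*2.3100/pi)
= sqrt(1.4706)
= 1.2127

1.2127


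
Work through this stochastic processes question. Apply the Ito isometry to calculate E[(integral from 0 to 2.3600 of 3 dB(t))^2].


By Ito isometry: E[(int f dB)^2] = int f^2 dt
= 3^2 * 2.3600
= 9 * 2.3600 = 21.2400

21.2400


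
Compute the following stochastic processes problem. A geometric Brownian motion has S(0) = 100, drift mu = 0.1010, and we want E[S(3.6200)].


E[S(t)] = S(0) * exp(mu * t)
= 100 * exp(0.1010 * 3.6200)
= 100 * 1.4414
= 144.1407

144.1407


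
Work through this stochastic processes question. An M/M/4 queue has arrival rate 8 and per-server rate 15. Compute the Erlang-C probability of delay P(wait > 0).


a = lambda/mu = 0.5333
rho = a/c = 0.1333
Erlang-C formula applied:
C(c,a) = 0.0023

0.0023


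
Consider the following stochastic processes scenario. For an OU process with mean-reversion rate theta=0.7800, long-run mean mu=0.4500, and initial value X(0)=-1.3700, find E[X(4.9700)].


E[X(t)] = mu + (X(0) - mu)*exp(-theta*t)
= 0.4500 + (-1.3700 - 0.4500)*exp(-0.7800*4.9700)
= 0.4500 + -1.8200 * 0.0207
= 0.4123

0.4123
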